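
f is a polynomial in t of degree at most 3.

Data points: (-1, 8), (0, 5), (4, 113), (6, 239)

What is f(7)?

Write f(t) = at³ + bt² + ct + d; the 4 given values yield a linear system in the 4 coefficients.
Solving, the leading coefficient vanishes, and f(t) = 6t² + 3t + 5.
Then f(7) = 320.

320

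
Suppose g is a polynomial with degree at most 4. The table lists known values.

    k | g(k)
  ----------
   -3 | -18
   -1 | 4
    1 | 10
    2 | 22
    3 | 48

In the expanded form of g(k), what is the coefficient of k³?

1

Write g(k) = ak^4 + bk³ + ck² + dk + e; the 5 given values yield a linear system in the 5 coefficients.
Solving, the leading coefficient vanishes, and g(k) = k³ + k² + 2k + 6.
The coefficient of k³ is 1.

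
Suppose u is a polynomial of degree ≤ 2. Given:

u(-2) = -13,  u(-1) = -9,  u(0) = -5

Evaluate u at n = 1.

-1

First differences: 4, 4.
Level-1 differences are constant, so u has degree 1.
Extending the table by one column gives the next first difference 4, so u(1) = -5 + 4 = -1.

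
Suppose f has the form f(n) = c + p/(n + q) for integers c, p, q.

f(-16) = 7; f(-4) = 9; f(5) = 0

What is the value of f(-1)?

(f(n) − c)(n + q) = p for each data point; the three points give a linear system in c and q, then p follows.
Solving: c = 6, q = -2, p = -18, so f(n) = 6 − 18/(n − 2).
Then f(-1) = 6 − 18/(-3) = 12.

12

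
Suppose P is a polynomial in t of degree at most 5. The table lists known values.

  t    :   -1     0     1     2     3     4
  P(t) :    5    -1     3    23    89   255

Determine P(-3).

143

Write P(t) = at^5 + bt^4 + ct³ + dt² + et + p; the 6 given values yield a linear system in the 6 coefficients.
Solving, the leading coefficient vanishes, and P(t) = t^4 - t³ + 4t² - 1.
Then P(-3) = 143.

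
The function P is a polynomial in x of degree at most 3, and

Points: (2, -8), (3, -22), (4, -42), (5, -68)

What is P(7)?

Write P(x) = ax³ + bx² + cx + d; the 4 given values yield a linear system in the 4 coefficients.
Solving, the leading coefficient vanishes, and P(x) = -3x² + x + 2.
Then P(7) = -138.

-138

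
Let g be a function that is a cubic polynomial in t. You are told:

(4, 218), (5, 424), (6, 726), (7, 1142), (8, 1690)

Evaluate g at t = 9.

2388

Write g(t) = at³ + bt² + ct + d; the 5 given values yield a linear system in the 4 coefficients.
Solving, g(t) = 3t³ + 3t² - 4t - 6.
Then g(9) = 2388.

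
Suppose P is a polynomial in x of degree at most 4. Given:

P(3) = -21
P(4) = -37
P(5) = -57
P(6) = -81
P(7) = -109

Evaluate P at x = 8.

First differences: -16, -20, -24, -28. Second differences: -4, -4, -4.
Level-2 differences are constant, so P has degree 2.
Fitting a degree-2 polynomial gives P(x) = -2x² - 2x + 3.
Then P(8) = -141.

-141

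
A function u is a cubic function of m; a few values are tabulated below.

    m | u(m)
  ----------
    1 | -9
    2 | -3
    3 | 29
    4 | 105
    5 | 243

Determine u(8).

1209

First differences: 6, 32, 76, 138. Second differences: 26, 44, 62. Third differences: 18, 18.
Level-3 differences are constant, so u has degree 3.
Fitting a degree-3 polynomial gives u(m) = 3m³ - 5m² - 7.
Then u(8) = 1209.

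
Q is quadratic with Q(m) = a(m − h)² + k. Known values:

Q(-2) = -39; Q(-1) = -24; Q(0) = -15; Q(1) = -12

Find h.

First differences 15, 9, 3; second difference -6 = 2a, so a = -3.
Expanding, the m-coefficient is −2ah = 6h; matching it to the data gives h = 1, and then k = -12.
So Q(m) = -3(m − 1)² − 12.
Hence h = 1.

1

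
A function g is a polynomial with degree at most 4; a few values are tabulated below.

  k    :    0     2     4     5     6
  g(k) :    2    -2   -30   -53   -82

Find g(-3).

Write g(k) = ak^4 + bk³ + ck² + dk + e; the 5 given values yield a linear system in the 5 coefficients.
Solving, the top 2 coefficients vanish, and g(k) = -3k² + 4k + 2.
Then g(-3) = -37.

-37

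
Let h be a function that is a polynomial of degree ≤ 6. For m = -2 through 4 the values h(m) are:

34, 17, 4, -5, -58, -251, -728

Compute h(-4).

-160

First differences: -17, -13, -9, -53, -193, -477. Second differences: 4, 4, -44, -140, -284. Third differences: 0, -48, -96, -144. Fourth differences: -48, -48, -48.
Level-4 differences are constant, so h has degree 4.
Fitting a degree-4 polynomial gives h(m) = -2m^4 - 4m³ + 4m² - 7m + 4.
Then h(-4) = -160.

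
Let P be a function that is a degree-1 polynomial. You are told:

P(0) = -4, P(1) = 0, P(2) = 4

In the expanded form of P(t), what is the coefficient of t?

First differences: 4, 4.
Level-1 differences are constant, so P has degree 1.
Fitting a degree-1 polynomial gives P(t) = 4t - 4.
The coefficient of t is 4.

4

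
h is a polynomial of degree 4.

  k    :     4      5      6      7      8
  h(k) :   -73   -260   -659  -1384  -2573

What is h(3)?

Write h(k) = ak^4 + bk³ + ck² + dk + e; the 5 given values yield a linear system in the 5 coefficients.
Solving, h(k) = -k^4 + 3k³ - k - 5.
Then h(3) = -8.

-8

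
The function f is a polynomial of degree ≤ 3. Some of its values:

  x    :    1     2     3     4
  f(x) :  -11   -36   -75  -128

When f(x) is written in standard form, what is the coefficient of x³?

Write f(x) = ax³ + bx² + cx + d; the 4 given values yield a linear system in the 4 coefficients.
Solving, the leading coefficient vanishes, and f(x) = -7x² - 4x.
The coefficient of x³ is 0.

0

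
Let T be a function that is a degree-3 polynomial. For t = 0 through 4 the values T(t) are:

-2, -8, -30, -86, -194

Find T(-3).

First differences: -6, -22, -56, -108. Second differences: -16, -34, -52. Third differences: -18, -18.
Level-3 differences are constant, so T has degree 3.
Fitting a degree-3 polynomial gives T(t) = -3t³ + t² - 4t - 2.
Then T(-3) = 100.

100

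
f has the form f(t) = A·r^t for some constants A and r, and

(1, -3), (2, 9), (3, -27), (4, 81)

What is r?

Consecutive ratio: 9/(-3) = -3, and -27/9 = -3, so r = -3.
Then A·(-3)^1 = -3 gives A = 1, and f(t) = 1·(-3)^t.

-3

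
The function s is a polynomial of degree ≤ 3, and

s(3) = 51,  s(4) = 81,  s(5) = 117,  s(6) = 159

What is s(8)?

First differences: 30, 36, 42. Second differences: 6, 6.
Level-2 differences are constant, so s has degree 2.
Fitting a degree-2 polynomial gives s(k) = 3k² + 9k - 3.
Then s(8) = 261.

261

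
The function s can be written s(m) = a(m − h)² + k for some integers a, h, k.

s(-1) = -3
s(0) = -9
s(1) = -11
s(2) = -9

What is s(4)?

First differences -6, -2, 2; second difference 4 = 2a, so a = 2.
Expanding, the m-coefficient is −2ah = -4h; matching it to the data gives h = 1, and then k = -11.
So s(m) = 2(m − 1)² − 11.
s(4) = 2·3² − 11 = 7.

7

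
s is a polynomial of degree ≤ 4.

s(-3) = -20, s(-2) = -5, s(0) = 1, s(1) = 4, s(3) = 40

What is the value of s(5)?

Write s(n) = an^4 + bn³ + cn² + dn + e; the 5 given values yield a linear system in the 5 coefficients.
Solving, the leading coefficient vanishes, and s(n) = n³ + n² + n + 1.
Then s(5) = 156.

156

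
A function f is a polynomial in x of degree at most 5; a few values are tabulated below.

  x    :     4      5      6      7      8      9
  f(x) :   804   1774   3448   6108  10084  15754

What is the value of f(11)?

33928

First differences: 970, 1674, 2660, 3976, 5670. Second differences: 704, 986, 1316, 1694. Third differences: 282, 330, 378. Fourth differences: 48, 48.
Level-4 differences are constant, so f has degree 4.
Fitting a degree-4 polynomial gives f(x) = 2x^4 + 3x³ + 5x² + 4x + 4.
Then f(11) = 33928.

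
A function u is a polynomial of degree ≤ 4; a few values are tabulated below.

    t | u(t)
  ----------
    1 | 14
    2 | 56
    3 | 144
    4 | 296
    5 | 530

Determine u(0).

First differences: 42, 88, 152, 234. Second differences: 46, 64, 82. Third differences: 18, 18.
Level-3 differences are constant, so u has degree 3.
Fitting a degree-3 polynomial gives u(t) = 3t³ + 5t² + 6t.
Then u(0) = 0.

0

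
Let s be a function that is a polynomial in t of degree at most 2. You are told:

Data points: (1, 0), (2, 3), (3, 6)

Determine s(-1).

Write s(t) = at² + bt + c; the 3 given values yield a linear system in the 3 coefficients.
Solving, the leading coefficient vanishes, and s(t) = 3t - 3.
Then s(-1) = -6.

-6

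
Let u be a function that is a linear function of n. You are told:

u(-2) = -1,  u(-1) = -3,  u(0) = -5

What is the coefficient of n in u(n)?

Write u(n) = an + b; the 3 given values yield a linear system in the 2 coefficients.
Solving, u(n) = -2n - 5.
The coefficient of n is -2.

-2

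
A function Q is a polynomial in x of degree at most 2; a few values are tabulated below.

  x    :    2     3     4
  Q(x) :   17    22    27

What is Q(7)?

Write Q(x) = ax² + bx + c; the 3 given values yield a linear system in the 3 coefficients.
Solving, the leading coefficient vanishes, and Q(x) = 5x + 7.
Then Q(7) = 42.

42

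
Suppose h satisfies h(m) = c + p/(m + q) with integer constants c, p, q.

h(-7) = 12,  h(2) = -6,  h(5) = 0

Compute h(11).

(h(m) − c)(m + q) = p for each data point; the three points give a linear system in c and q, then p follows.
Solving: c = 6, q = 1, p = -36, so h(m) = 6 − 36/(m + 1).
Then h(11) = 6 − 36/12 = 3.

3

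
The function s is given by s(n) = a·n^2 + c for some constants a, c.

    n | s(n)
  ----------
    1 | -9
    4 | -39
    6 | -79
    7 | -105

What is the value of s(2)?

From s(1) = -9 and s(4) = -39: 1a + c = -9 and 16a + c = -39.
Subtracting: 15a = -30, so a = -2; then c = -9 − (-2)·1 = -7.
So s(n) = -2n² − 7, and s(2) = -15.

-15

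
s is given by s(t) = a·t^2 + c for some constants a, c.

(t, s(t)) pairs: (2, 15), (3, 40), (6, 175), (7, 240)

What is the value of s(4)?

75

From s(2) = 15 and s(3) = 40: 4a + c = 15 and 9a + c = 40.
Subtracting: 5a = 25, so a = 5; then c = 15 − 5·4 = -5.
So s(t) = 5t² − 5, and s(4) = 75.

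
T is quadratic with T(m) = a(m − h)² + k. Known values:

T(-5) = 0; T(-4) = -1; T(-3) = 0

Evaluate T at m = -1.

8

First differences -1, 1; second difference 2 = 2a, so a = 1.
Expanding, the m-coefficient is −2ah = -2h; matching it to the data gives h = -4, and then k = -1.
So T(m) = 1(m + 4)² − 1.
T(-1) = 1·3² − 1 = 8.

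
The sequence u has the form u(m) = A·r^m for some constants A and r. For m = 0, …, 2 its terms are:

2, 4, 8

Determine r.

Consecutive ratio: 4/2 = 2, and 8/4 = 2, so r = 2.
Then A·2^0 = 2 gives A = 2, and u(m) = 2·2^m.

2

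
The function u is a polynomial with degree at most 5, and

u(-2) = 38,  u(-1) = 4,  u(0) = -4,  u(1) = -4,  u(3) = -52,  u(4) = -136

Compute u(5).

-284

Write u(m) = am^5 + bm^4 + cm³ + dm² + em + p; the 6 given values yield a linear system in the 6 coefficients.
Solving, the top 2 coefficients vanish, and u(m) = -3m³ + 4m² - m - 4.
Then u(5) = -284.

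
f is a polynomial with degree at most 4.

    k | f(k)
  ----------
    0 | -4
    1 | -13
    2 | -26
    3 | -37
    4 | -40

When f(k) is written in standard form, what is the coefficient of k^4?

First differences: -9, -13, -11, -3. Second differences: -4, 2, 8. Third differences: 6, 6.
Level-3 differences are constant, so f has degree 3.
Fitting a degree-3 polynomial gives f(k) = k³ - 5k² - 5k - 4.
The coefficient of k^4 is 0.

0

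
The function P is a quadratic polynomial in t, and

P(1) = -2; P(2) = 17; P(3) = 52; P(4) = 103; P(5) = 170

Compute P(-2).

37

Write P(t) = at² + bt + c; the 5 given values yield a linear system in the 3 coefficients.
Solving, P(t) = 8t² - 5t - 5.
Then P(-2) = 37.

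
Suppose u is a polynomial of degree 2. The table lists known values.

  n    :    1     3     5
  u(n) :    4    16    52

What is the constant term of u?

Write u(n) = an² + bn + c; the 3 given values yield a linear system in the 3 coefficients.
Solving, u(n) = 3n² - 6n + 7.
The constant term is u(0) = 7.

7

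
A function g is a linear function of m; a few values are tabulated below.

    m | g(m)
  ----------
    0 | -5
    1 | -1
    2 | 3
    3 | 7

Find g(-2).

Write g(m) = am + b; the 4 given values yield a linear system in the 2 coefficients.
Solving, g(m) = 4m - 5.
Then g(-2) = -13.

-13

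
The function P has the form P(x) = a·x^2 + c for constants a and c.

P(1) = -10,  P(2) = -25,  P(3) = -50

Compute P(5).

-130

From P(1) = -10 and P(2) = -25: 1a + c = -10 and 4a + c = -25.
Subtracting: 3a = -15, so a = -5; then c = -10 − (-5)·1 = -5.
So P(x) = -5x² − 5, and P(5) = -130.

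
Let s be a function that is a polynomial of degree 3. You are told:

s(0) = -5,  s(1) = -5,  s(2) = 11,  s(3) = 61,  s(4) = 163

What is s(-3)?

First differences: 0, 16, 50, 102. Second differences: 16, 34, 52. Third differences: 18, 18.
Level-3 differences are constant, so s has degree 3.
Fitting a degree-3 polynomial gives s(x) = 3x³ - x² - 2x - 5.
Then s(-3) = -89.

-89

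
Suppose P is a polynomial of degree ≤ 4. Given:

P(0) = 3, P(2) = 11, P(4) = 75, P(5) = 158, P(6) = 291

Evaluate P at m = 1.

6

Write P(m) = am^4 + bm³ + cm² + dm + e; the 5 given values yield a linear system in the 5 coefficients.
Solving, the leading coefficient vanishes, and P(m) = 2m³ - 5m² + 6m + 3.
Then P(1) = 6.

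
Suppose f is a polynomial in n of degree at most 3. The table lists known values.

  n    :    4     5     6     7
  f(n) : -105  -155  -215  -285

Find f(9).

-455

First differences: -50, -60, -70. Second differences: -10, -10.
Level-2 differences are constant, so f has degree 2.
Fitting a degree-2 polynomial gives f(n) = -5n² - 5n - 5.
Then f(9) = -455.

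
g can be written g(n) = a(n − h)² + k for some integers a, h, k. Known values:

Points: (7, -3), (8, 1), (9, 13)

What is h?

First differences 4, 12; second difference 8 = 2a, so a = 4.
Expanding, the n-coefficient is −2ah = -8h; matching it to the data gives h = 7, and then k = -3.
So g(n) = 4(n − 7)² − 3.
Hence h = 7.

7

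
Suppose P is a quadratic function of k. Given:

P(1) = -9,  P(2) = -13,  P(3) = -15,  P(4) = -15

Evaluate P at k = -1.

5

Write P(k) = ak² + bk + c; the 4 given values yield a linear system in the 3 coefficients.
Solving, P(k) = k² - 7k - 3.
Then P(-1) = 5.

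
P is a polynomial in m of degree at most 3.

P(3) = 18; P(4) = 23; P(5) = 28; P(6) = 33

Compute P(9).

First differences: 5, 5, 5.
Level-1 differences are constant, so P has degree 1.
Fitting a degree-1 polynomial gives P(m) = 5m + 3.
Then P(9) = 48.

48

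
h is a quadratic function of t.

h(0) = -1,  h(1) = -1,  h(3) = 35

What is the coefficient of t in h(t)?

-6

Write h(t) = at² + bt + c; the 3 given values yield a linear system in the 3 coefficients.
Solving, h(t) = 6t² - 6t - 1.
The coefficient of t is -6.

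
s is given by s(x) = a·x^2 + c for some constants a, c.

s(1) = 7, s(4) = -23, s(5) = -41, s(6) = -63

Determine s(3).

From s(1) = 7 and s(4) = -23: 1a + c = 7 and 16a + c = -23.
Subtracting: 15a = -30, so a = -2; then c = 7 − (-2)·1 = 9.
So s(x) = -2x² + 9, and s(3) = -9.

-9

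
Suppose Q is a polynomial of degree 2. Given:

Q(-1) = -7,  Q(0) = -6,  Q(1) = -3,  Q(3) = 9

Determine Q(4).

18

Write Q(m) = am² + bm + c; the 4 given values yield a linear system in the 3 coefficients.
Solving, Q(m) = m² + 2m - 6.
Then Q(4) = 18.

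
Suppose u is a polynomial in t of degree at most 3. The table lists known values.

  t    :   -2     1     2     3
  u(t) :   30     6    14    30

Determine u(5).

Write u(t) = at³ + bt² + ct + d; the 4 given values yield a linear system in the 4 coefficients.
Solving, the leading coefficient vanishes, and u(t) = 4t² - 4t + 6.
Then u(5) = 86.

86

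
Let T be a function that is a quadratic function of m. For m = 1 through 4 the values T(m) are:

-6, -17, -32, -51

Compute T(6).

-101

Write T(m) = am² + bm + c; the 4 given values yield a linear system in the 3 coefficients.
Solving, T(m) = -2m² - 5m + 1.
Then T(6) = -101.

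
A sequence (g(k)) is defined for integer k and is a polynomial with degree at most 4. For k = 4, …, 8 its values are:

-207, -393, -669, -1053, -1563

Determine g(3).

First differences: -186, -276, -384, -510. Second differences: -90, -108, -126. Third differences: -18, -18.
Level-3 differences are constant, so g has degree 3.
Fitting a degree-3 polynomial gives g(k) = -3k³ - 3k - 3.
Then g(3) = -93.

-93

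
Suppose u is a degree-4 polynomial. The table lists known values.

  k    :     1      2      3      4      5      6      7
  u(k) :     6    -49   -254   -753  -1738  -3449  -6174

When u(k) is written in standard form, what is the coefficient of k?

First differences: -55, -205, -499, -985, -1711, -2725. Second differences: -150, -294, -486, -726, -1014. Third differences: -144, -192, -240, -288. Fourth differences: -48, -48, -48.
Level-4 differences are constant, so u has degree 4.
Fitting a degree-4 polynomial gives u(k) = -2k^4 - 4k³ - k² + 6k + 7.
The coefficient of k is 6.

6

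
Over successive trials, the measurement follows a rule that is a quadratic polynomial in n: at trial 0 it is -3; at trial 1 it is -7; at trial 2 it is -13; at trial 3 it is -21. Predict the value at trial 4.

-31

Write the value at n as u(n).
First differences: -4, -6, -8. Second differences: -2, -2.
Level-2 differences are constant, so u has degree 2.
Fitting a degree-2 polynomial gives u(n) = -n² - 3n - 3.
Then u(4) = -31.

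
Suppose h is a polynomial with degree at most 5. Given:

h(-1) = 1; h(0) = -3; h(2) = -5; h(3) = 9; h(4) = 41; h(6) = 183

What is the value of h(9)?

Write h(k) = ak^5 + bk^4 + ck³ + dk² + ek + p; the 6 given values yield a linear system in the 6 coefficients.
Solving, the top 2 coefficients vanish, and h(k) = k³ - 5k - 3.
Then h(9) = 681.

681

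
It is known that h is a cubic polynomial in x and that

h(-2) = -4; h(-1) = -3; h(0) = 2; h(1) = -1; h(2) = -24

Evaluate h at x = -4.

54

First differences: 1, 5, -3, -23. Second differences: 4, -8, -20. Third differences: -12, -12.
Level-3 differences are constant, so h has degree 3.
Fitting a degree-3 polynomial gives h(x) = -2x³ - 4x² + 3x + 2.
Then h(-4) = 54.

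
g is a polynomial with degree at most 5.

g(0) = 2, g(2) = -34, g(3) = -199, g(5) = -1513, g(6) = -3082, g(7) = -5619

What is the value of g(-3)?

-49

Write g(x) = ax^5 + bx^4 + cx³ + dx² + ex + p; the 6 given values yield a linear system in the 6 coefficients.
Solving, the leading coefficient vanishes, and g(x) = -2x^4 - 3x³ + 4x² + 2x + 2.
Then g(-3) = -49.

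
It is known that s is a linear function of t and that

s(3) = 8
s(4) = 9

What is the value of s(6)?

Write s(t) = at + b; the 2 given values yield a linear system in the 2 coefficients.
Solving, s(t) = t + 5.
Then s(6) = 11.

11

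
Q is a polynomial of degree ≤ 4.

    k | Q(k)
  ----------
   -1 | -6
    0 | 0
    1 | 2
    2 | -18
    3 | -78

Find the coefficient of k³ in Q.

First differences: 6, 2, -20, -60. Second differences: -4, -22, -40. Third differences: -18, -18.
Level-3 differences are constant, so Q has degree 3.
Fitting a degree-3 polynomial gives Q(k) = -3k³ - 2k² + 7k.
The coefficient of k³ is -3.

-3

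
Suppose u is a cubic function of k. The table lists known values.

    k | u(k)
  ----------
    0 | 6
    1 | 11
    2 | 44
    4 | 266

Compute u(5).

491

Write u(k) = ak³ + bk² + ck + d; the 4 given values yield a linear system in the 4 coefficients.
Solving, u(k) = 3k³ + 5k² - 3k + 6.
Then u(5) = 491.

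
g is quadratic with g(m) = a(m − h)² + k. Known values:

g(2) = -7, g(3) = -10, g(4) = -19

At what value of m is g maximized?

First differences -3, -9; second difference -6 = 2a, so a = -3.
Expanding, the m-coefficient is −2ah = 6h; matching it to the data gives h = 2, and then k = -7.
So g(m) = -3(m − 2)² − 7.
Hence h = 2.

2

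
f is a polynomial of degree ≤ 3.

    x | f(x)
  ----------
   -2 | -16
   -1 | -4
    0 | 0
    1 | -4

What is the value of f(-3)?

-36

Write f(x) = ax³ + bx² + cx + d; the 4 given values yield a linear system in the 4 coefficients.
Solving, the leading coefficient vanishes, and f(x) = -4x².
Then f(-3) = -36.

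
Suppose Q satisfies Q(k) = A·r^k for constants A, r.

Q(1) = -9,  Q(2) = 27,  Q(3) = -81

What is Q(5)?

-729

Consecutive ratio: 27/(-9) = -3, and -81/27 = -3, so r = -3.
Then A·(-3)^1 = -9 gives A = 3, and Q(k) = 3·(-3)^k.
Q(5) = 3·(-3)^5 = -729.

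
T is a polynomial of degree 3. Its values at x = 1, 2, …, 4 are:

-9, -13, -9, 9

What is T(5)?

Write T(x) = ax³ + bx² + cx + d; the 4 given values yield a linear system in the 4 coefficients.
Solving, T(x) = x³ - 2x² - 5x - 3.
Then T(5) = 47.

47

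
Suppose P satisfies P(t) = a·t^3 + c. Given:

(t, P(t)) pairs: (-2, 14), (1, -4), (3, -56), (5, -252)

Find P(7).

-688

From P(-2) = 14 and P(1) = -4: -8a + c = 14 and 1a + c = -4.
Subtracting: 9a = -18, so a = -2; then c = 14 − (-2)·(-8) = -2.
So P(t) = -2t³ − 2, and P(7) = -688.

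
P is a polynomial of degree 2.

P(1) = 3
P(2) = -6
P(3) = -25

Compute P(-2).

Write P(m) = am² + bm + c; the 3 given values yield a linear system in the 3 coefficients.
Solving, P(m) = -5m² + 6m + 2.
Then P(-2) = -30.

-30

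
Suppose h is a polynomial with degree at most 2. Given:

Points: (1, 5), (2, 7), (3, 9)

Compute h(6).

Write h(k) = ak² + bk + c; the 3 given values yield a linear system in the 3 coefficients.
Solving, the leading coefficient vanishes, and h(k) = 2k + 3.
Then h(6) = 15.

15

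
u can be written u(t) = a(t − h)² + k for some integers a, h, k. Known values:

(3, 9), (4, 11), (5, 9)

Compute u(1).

First differences 2, -2; second difference -4 = 2a, so a = -2.
Expanding, the t-coefficient is −2ah = 4h; matching it to the data gives h = 4, and then k = 11.
So u(t) = -2(t − 4)² + 11.
u(1) = -2·(-3)² + 11 = -7.

-7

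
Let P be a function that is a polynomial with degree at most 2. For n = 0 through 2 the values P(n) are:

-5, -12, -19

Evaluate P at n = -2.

Write P(n) = an² + bn + c; the 3 given values yield a linear system in the 3 coefficients.
Solving, the leading coefficient vanishes, and P(n) = -7n - 5.
Then P(-2) = 9.

9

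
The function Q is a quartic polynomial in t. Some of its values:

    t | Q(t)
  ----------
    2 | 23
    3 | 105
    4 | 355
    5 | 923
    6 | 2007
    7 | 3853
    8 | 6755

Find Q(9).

First differences: 82, 250, 568, 1084, 1846, 2902. Second differences: 168, 318, 516, 762, 1056. Third differences: 150, 198, 246, 294. Fourth differences: 48, 48, 48.
Level-4 differences are constant, so Q has degree 4.
Extending the table by one column gives the next first difference 4300, so Q(9) = 6755 + 4300 = 11055.

11055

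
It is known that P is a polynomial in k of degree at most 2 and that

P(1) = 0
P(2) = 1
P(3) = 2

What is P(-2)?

First differences: 1, 1.
Level-1 differences are constant, so P has degree 1.
Fitting a degree-1 polynomial gives P(k) = k - 1.
Then P(-2) = -3.

-3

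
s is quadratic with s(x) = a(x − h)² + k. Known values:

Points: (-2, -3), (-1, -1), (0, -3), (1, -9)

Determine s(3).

-33

First differences 2, -2, -6; second difference -4 = 2a, so a = -2.
Expanding, the x-coefficient is −2ah = 4h; matching it to the data gives h = -1, and then k = -1.
So s(x) = -2(x + 1)² − 1.
s(3) = -2·4² − 1 = -33.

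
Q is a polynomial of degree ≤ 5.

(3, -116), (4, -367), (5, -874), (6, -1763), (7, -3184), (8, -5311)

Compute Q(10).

-12499

Write Q(m) = am^5 + bm^4 + cm³ + dm² + em + p; the 6 given values yield a linear system in the 6 coefficients.
Solving, the leading coefficient vanishes, and Q(m) = -m^4 - 3m³ + 5m² + 1.
Then Q(10) = -12499.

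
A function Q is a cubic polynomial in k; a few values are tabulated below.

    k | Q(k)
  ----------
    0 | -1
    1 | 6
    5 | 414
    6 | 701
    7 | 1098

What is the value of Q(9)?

2294

Write Q(k) = ak³ + bk² + ck + d; the 5 given values yield a linear system in the 4 coefficients.
Solving, Q(k) = 3k³ + k² + 3k - 1.
Then Q(9) = 2294.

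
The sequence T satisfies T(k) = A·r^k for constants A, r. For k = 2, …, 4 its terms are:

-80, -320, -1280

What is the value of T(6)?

-20480

Consecutive ratio: -320/(-80) = 4, and -1280/(-320) = 4, so r = 4.
Then A·4^2 = -80 gives A = -5, and T(k) = -5·4^k.
T(6) = -5·4^6 = -20480.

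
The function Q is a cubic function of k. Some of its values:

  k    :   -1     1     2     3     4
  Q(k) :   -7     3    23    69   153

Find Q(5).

287

Write Q(k) = ak³ + bk² + ck + d; the 5 given values yield a linear system in the 4 coefficients.
Solving, Q(k) = 2k³ + k² + 3k - 3.
Then Q(5) = 287.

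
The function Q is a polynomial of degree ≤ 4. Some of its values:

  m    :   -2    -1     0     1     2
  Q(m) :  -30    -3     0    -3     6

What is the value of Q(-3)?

Write Q(m) = am^4 + bm³ + cm² + dm + e; the 5 given values yield a linear system in the 5 coefficients.
Solving, the leading coefficient vanishes, and Q(m) = 3m³ - 3m² - 3m.
Then Q(-3) = -99.

-99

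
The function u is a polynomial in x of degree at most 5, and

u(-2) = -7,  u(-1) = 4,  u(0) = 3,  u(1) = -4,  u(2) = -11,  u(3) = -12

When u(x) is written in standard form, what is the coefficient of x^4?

0

First differences: 11, -1, -7, -7, -1. Second differences: -12, -6, 0, 6. Third differences: 6, 6, 6.
Level-3 differences are constant, so u has degree 3.
Fitting a degree-3 polynomial gives u(x) = x³ - 3x² - 5x + 3.
The coefficient of x^4 is 0.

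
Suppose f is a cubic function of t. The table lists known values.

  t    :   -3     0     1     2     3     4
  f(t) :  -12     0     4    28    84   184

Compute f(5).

340

Write f(t) = at³ + bt² + ct + d; the 6 given values yield a linear system in the 4 coefficients.
Solving, f(t) = 2t³ + 4t² - 2t.
Then f(5) = 340.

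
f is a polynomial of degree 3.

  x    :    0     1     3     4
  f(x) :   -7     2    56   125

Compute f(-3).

-106

Write f(x) = ax³ + bx² + cx + d; the 4 given values yield a linear system in the 4 coefficients.
Solving, f(x) = 2x³ - 2x² + 9x - 7.
Then f(-3) = -106.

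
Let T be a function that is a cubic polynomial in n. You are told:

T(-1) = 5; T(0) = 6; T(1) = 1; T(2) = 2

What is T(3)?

21

Write T(n) = an³ + bn² + cn + d; the 4 given values yield a linear system in the 4 coefficients.
Solving, T(n) = 2n³ - 3n² - 4n + 6.
Then T(3) = 21.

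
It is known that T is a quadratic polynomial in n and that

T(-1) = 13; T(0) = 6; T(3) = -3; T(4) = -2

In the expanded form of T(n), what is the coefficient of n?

Write T(n) = an² + bn + c; the 4 given values yield a linear system in the 3 coefficients.
Solving, T(n) = n² - 6n + 6.
The coefficient of n is -6.

-6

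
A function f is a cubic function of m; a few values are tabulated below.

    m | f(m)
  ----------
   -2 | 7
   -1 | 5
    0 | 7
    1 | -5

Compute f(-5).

217

Write f(m) = am³ + bm² + cm + d; the 4 given values yield a linear system in the 4 coefficients.
Solving, f(m) = -3m³ - 7m² - 2m + 7.
Then f(-5) = 217.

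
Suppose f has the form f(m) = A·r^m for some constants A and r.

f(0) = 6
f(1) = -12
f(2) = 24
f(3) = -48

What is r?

-2

Consecutive ratio: -12/6 = -2, and 24/(-12) = -2, so r = -2.
Then A·(-2)^0 = 6 gives A = 6, and f(m) = 6·(-2)^m.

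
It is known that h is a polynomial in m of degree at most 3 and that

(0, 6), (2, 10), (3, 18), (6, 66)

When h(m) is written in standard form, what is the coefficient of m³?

0

Write h(m) = am³ + bm² + cm + d; the 4 given values yield a linear system in the 4 coefficients.
Solving, the leading coefficient vanishes, and h(m) = 2m² - 2m + 6.
The coefficient of m³ is 0.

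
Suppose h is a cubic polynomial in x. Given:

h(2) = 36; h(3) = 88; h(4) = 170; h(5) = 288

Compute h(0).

Write h(x) = ax³ + bx² + cx + d; the 4 given values yield a linear system in the 4 coefficients.
Solving, h(x) = x³ + 6x² + 3x - 2.
Then h(0) = -2.

-2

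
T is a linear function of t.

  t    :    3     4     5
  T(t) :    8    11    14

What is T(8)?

First differences: 3, 3.
Level-1 differences are constant, so T has degree 1.
Fitting a degree-1 polynomial gives T(t) = 3t - 1.
Then T(8) = 23.

23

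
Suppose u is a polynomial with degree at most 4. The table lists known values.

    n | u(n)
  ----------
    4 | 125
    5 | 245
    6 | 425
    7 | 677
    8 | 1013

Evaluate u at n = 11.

2645

First differences: 120, 180, 252, 336. Second differences: 60, 72, 84. Third differences: 12, 12.
Level-3 differences are constant, so u has degree 3.
Fitting a degree-3 polynomial gives u(n) = 2n³ - 2n + 5.
Then u(11) = 2645.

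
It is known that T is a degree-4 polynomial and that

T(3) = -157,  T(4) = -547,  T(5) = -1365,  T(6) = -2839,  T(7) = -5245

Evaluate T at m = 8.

-8907

Write T(m) = am^4 + bm³ + cm² + dm + e; the 5 given values yield a linear system in the 5 coefficients.
Solving, T(m) = -2m^4 - 2m³ + 4m² + 6m + 5.
Then T(8) = -8907.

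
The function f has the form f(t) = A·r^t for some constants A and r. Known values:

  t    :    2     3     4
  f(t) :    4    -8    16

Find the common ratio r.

Consecutive ratio: -8/4 = -2, and 16/(-8) = -2, so r = -2.
Then A·(-2)^2 = 4 gives A = 1, and f(t) = 1·(-2)^t.

-2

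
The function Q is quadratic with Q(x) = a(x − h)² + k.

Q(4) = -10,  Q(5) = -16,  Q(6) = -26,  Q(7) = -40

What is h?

First differences -6, -10, -14; second difference -4 = 2a, so a = -2.
Expanding, the x-coefficient is −2ah = 4h; matching it to the data gives h = 3, and then k = -8.
So Q(x) = -2(x − 3)² − 8.
Hence h = 3.

3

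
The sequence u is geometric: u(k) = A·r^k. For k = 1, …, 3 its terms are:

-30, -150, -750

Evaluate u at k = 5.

Consecutive ratio: -150/(-30) = 5, and -750/(-150) = 5, so r = 5.
Then A·5^1 = -30 gives A = -6, and u(k) = -6·5^k.
u(5) = -6·5^5 = -18750.

-18750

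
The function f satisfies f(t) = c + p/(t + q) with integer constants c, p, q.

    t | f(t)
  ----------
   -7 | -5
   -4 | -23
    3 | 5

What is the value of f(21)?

2

(f(t) − c)(t + q) = p for each data point; the three points give a linear system in c and q, then p follows.
Solving: c = 1, q = 3, p = 24, so f(t) = 1 + 24/(t + 3).
Then f(21) = 1 + 24/24 = 2.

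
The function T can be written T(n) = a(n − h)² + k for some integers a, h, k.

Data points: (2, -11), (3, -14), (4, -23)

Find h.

2

First differences -3, -9; second difference -6 = 2a, so a = -3.
Expanding, the n-coefficient is −2ah = 6h; matching it to the data gives h = 2, and then k = -11.
So T(n) = -3(n − 2)² − 11.
Hence h = 2.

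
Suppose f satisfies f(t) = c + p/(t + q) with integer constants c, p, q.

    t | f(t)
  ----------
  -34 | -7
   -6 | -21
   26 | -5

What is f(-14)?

-9

(f(t) − c)(t + q) = p for each data point; the three points give a linear system in c and q, then p follows.
Solving: c = -6, q = 4, p = 30, so f(t) = -6 + 30/(t + 4).
Then f(-14) = -6 + 30/(-10) = -9.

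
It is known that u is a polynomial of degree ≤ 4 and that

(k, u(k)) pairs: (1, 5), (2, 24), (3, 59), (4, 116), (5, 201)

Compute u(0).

Write u(k) = ak^4 + bk³ + ck² + dk + e; the 5 given values yield a linear system in the 5 coefficients.
Solving, the leading coefficient vanishes, and u(k) = k³ + 2k² + 6k - 4.
Then u(0) = -4.

-4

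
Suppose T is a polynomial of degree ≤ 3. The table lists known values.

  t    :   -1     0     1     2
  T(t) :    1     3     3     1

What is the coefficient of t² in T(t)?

-1

First differences: 2, 0, -2. Second differences: -2, -2.
Level-2 differences are constant, so T has degree 2.
Fitting a degree-2 polynomial gives T(t) = -t² + t + 3.
The coefficient of t² is -1.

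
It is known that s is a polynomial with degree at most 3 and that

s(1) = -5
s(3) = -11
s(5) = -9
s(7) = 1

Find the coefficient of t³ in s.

Write s(t) = at³ + bt² + ct + d; the 4 given values yield a linear system in the 4 coefficients.
Solving, the leading coefficient vanishes, and s(t) = t² - 7t + 1.
The coefficient of t³ is 0.

0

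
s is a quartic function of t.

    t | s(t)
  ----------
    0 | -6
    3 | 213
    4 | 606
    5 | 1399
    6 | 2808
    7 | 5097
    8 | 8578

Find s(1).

3

Write s(t) = at^4 + bt³ + ct² + dt + e; the 7 given values yield a linear system in the 5 coefficients.
Solving, s(t) = 2t^4 + 6t² + t - 6.
Then s(1) = 3.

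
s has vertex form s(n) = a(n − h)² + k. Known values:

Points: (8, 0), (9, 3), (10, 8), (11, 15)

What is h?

First differences 3, 5, 7; second difference 2 = 2a, so a = 1.
Expanding, the n-coefficient is −2ah = -2h; matching it to the data gives h = 7, and then k = -1.
So s(n) = 1(n − 7)² − 1.
Hence h = 7.

7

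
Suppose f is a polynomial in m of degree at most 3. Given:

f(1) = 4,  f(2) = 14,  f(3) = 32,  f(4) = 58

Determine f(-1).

First differences: 10, 18, 26. Second differences: 8, 8.
Level-2 differences are constant, so f has degree 2.
Fitting a degree-2 polynomial gives f(m) = 4m² - 2m + 2.
Then f(-1) = 8.

8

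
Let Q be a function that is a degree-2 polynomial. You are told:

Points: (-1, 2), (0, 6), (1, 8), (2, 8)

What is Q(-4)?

-22

First differences: 4, 2, 0. Second differences: -2, -2.
Level-2 differences are constant, so Q has degree 2.
Fitting a degree-2 polynomial gives Q(m) = -m² + 3m + 6.
Then Q(-4) = -22.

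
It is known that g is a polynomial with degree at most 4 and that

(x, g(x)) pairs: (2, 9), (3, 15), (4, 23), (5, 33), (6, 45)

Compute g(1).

5

First differences: 6, 8, 10, 12. Second differences: 2, 2, 2.
Level-2 differences are constant, so g has degree 2.
Fitting a degree-2 polynomial gives g(x) = x² + x + 3.
Then g(1) = 5.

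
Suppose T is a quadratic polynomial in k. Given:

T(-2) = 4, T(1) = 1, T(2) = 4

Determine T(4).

Write T(k) = ak² + bk + c; the 3 given values yield a linear system in the 3 coefficients.
Solving, T(k) = k².
Then T(4) = 16.

16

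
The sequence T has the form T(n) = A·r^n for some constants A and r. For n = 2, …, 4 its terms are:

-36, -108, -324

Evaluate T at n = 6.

-2916

Consecutive ratio: -108/(-36) = 3, and -324/(-108) = 3, so r = 3.
Then A·3^2 = -36 gives A = -4, and T(n) = -4·3^n.
T(6) = -4·3^6 = -2916.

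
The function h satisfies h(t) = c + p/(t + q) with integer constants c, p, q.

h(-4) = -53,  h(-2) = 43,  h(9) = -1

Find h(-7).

(h(t) − c)(t + q) = p for each data point; the three points give a linear system in c and q, then p follows.
Solving: c = -5, q = 3, p = 48, so h(t) = -5 + 48/(t + 3).
Then h(-7) = -5 + 48/(-4) = -17.

-17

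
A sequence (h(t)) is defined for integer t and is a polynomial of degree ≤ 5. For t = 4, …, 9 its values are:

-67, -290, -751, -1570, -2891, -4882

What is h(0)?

First differences: -223, -461, -819, -1321, -1991. Second differences: -238, -358, -502, -670. Third differences: -120, -144, -168. Fourth differences: -24, -24.
Level-4 differences are constant, so h has degree 4.
Fitting a degree-4 polynomial gives h(t) = -t^4 + 2t³ + 2t² + 6t + 5.
The constant term is h(0) = 5.

5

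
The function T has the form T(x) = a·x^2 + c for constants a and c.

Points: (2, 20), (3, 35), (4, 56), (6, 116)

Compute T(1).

11

From T(2) = 20 and T(3) = 35: 4a + c = 20 and 9a + c = 35.
Subtracting: 5a = 15, so a = 3; then c = 20 − 3·4 = 8.
So T(x) = 3x² + 8, and T(1) = 11.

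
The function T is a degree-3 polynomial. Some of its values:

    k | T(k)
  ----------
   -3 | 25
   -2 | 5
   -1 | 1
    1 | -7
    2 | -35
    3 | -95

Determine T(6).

Write T(k) = ak³ + bk² + ck + d; the 6 given values yield a linear system in the 4 coefficients.
Solving, T(k) = -2k³ - 4k² - 2k + 1.
Then T(6) = -587.

-587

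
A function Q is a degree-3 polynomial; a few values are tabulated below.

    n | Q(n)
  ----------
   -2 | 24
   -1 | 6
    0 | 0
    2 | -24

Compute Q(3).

Write Q(n) = an³ + bn² + cn + d; the 4 given values yield a linear system in the 4 coefficients.
Solving, Q(n) = -2n³ - 4n.
Then Q(3) = -66.

-66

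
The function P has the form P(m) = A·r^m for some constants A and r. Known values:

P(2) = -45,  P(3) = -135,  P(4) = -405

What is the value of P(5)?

-1215

Consecutive ratio: -135/(-45) = 3, and -405/(-135) = 3, so r = 3.
Then A·3^2 = -45 gives A = -5, and P(m) = -5·3^m.
P(5) = -5·3^5 = -1215.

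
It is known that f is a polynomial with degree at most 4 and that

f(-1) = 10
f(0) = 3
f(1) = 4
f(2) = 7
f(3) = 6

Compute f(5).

-32

Write f(n) = an^4 + bn³ + cn² + dn + e; the 5 given values yield a linear system in the 5 coefficients.
Solving, the leading coefficient vanishes, and f(n) = -n³ + 4n² - 2n + 3.
Then f(5) = -32.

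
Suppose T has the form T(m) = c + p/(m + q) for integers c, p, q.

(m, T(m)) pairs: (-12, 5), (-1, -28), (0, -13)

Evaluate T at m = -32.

(T(m) − c)(m + q) = p for each data point; the three points give a linear system in c and q, then p follows.
Solving: c = 2, q = 2, p = -30, so T(m) = 2 − 30/(m + 2).
Then T(-32) = 2 − 30/(-30) = 3.

3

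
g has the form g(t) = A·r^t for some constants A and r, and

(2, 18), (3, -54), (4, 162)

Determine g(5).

-486

Consecutive ratio: -54/18 = -3, and 162/(-54) = -3, so r = -3.
Then A·(-3)^2 = 18 gives A = 2, and g(t) = 2·(-3)^t.
g(5) = 2·(-3)^5 = -486.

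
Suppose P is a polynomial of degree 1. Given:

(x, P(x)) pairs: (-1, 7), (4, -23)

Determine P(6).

Write P(x) = ax + b; the 2 given values yield a linear system in the 2 coefficients.
Solving, P(x) = -6x + 1.
Then P(6) = -35.

-35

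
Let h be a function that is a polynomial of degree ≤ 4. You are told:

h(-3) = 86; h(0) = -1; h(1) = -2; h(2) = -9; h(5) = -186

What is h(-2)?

31

Write h(k) = ak^4 + bk³ + ck² + dk + e; the 5 given values yield a linear system in the 5 coefficients.
Solving, the leading coefficient vanishes, and h(k) = -2k³ + 3k² - 2k - 1.
Then h(-2) = 31.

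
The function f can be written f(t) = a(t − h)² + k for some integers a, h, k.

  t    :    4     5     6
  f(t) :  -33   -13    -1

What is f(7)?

First differences 20, 12; second difference -8 = 2a, so a = -4.
Expanding, the t-coefficient is −2ah = 8h; matching it to the data gives h = 7, and then k = 3.
So f(t) = -4(t − 7)² + 3.
f(7) = -4·0² + 3 = 3.

3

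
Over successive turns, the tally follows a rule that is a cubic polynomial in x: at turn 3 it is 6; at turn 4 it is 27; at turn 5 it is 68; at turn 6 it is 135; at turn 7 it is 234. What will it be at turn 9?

552

Write the value at x as T(x).
First differences: 21, 41, 67, 99. Second differences: 20, 26, 32. Third differences: 6, 6.
Level-3 differences are constant, so T has degree 3.
Fitting a degree-3 polynomial gives T(x) = x³ - 2x² - 2x + 3.
Then T(9) = 552.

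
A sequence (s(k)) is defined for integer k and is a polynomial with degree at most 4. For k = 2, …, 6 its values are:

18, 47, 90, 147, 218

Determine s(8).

402

First differences: 29, 43, 57, 71. Second differences: 14, 14, 14.
Level-2 differences are constant, so s has degree 2.
Fitting a degree-2 polynomial gives s(k) = 7k² - 6k + 2.
Then s(8) = 402.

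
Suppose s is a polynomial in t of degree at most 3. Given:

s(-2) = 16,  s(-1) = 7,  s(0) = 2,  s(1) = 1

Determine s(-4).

46

Write s(t) = at³ + bt² + ct + d; the 4 given values yield a linear system in the 4 coefficients.
Solving, the leading coefficient vanishes, and s(t) = 2t² - 3t + 2.
Then s(-4) = 46.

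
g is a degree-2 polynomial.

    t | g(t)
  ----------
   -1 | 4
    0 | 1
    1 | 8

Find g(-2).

17

Write g(t) = at² + bt + c; the 3 given values yield a linear system in the 3 coefficients.
Solving, g(t) = 5t² + 2t + 1.
Then g(-2) = 17.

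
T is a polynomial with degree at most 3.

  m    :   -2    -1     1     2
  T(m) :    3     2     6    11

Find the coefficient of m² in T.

Write T(m) = am³ + bm² + cm + d; the 4 given values yield a linear system in the 4 coefficients.
Solving, the leading coefficient vanishes, and T(m) = m² + 2m + 3.
The coefficient of m² is 1.

1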